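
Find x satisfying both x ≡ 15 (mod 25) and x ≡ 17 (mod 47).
440

Using Chinese Remainder Theorem:
M = 25 × 47 = 1175
M1 = 47, M2 = 25
y1 = 47^(-1) mod 25 = 8
y2 = 25^(-1) mod 47 = 32
x = (15×47×8 + 17×25×32) mod 1175 = 440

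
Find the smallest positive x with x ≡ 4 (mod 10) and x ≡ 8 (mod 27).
224

Using Chinese Remainder Theorem:
M = 10 × 27 = 270
M1 = 27, M2 = 10
y1 = 27^(-1) mod 10 = 3
y2 = 10^(-1) mod 27 = 19
x = (4×27×3 + 8×10×19) mod 270 = 224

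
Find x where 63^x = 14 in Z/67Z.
12

Baby-step giant-step with step n = ⌈√67⌉ = 9.
Baby steps 63^j mod 67 (j:value) for j=0..8: 0:1, 1:63, 2:16, 3:3, 4:55, 5:48, 6:9, 7:31, 8:10.
Giant-step multiplier: 63^(-9) ≡ 63^(66-9) = 63^57 ≡ 5 (mod 67).
Giant steps γ_i = 14·5^i mod 67: γ_0=14, γ_1=3 (in table at j=3).
x = i·n + j = 1·9 + 3 = 12.
Check: 63^12 ≡ 14 (mod 67).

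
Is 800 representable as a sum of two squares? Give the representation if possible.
4² + 28² (a=4, b=28)

Factorization: 800 = 2^5 × 5^2
By Fermat: n is sum of two squares iff every prime p ≡ 3 (mod 4) appears to even power.
All primes ≡ 3 (mod 4) appear to even power.
Search a = 0, 1, 2, … for 800 - a² a perfect square: first hit at a = 4: 800 - 16 = 784 = 28².
800 = 4² + 28² = 16 + 784 ✓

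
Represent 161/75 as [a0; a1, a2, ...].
[2; 6, 1, 4, 2]

Euclidean algorithm steps:
161 = 2 × 75 + 11
75 = 6 × 11 + 9
11 = 1 × 9 + 2
9 = 4 × 2 + 1
2 = 2 × 1 + 0
Continued fraction: [2; 6, 1, 4, 2]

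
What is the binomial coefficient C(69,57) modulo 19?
1

Using Lucas' theorem:
Write n=69 and k=57 in base 19:
n in base 19: [3, 12]
k in base 19: [3, 0]
C(69,57) mod 19 = ∏ C(n_i, k_i) mod 19
Digit binomials (mod 19): C(3,3) = 1; C(12,0) = 1
Product: 1 × 1 = 1 ≡ 1 (mod 19)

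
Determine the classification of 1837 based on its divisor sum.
deficient

Proper divisors of 1837: sum = 1 + 11 + 167 = 179
Since 179 < 1837, 1837 is deficient.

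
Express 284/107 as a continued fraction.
[2; 1, 1, 1, 8, 4]

Euclidean algorithm steps:
284 = 2 × 107 + 70
107 = 1 × 70 + 37
70 = 1 × 37 + 33
37 = 1 × 33 + 4
33 = 8 × 4 + 1
4 = 4 × 1 + 0
Continued fraction: [2; 1, 1, 1, 8, 4]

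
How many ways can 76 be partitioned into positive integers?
9289091

p(n) counts ways to write n as a sum of positive integers (order ignored).
Euler's pentagonal recurrence: p(k) = p(k-1) + p(k-2) - p(k-5) - p(k-7) + p(k-12) + p(k-15) - ... (offsets j(3j∓1)/2, signs ++--, p(0)=1, p(<0)=0).
DP table for k = 0..75: p(0)=1, p(1)=1, p(2)=2, p(3)=3, p(4)=5, p(5)=7, p(6)=11, p(7)=15, p(8)=22, p(9)=30, p(10)=42, p(11)=56, p(12)=77, p(13)=101, p(14)=135, p(15)=176, p(16)=231, p(17)=297, p(18)=385, p(19)=490, p(20)=627, p(21)=792, p(22)=1002, p(23)=1255, p(24)=1575, p(25)=1958, p(26)=2436, p(27)=3010, p(28)=3718, p(29)=4565, p(30)=5604, p(31)=6842, p(32)=8349, p(33)=10143, p(34)=12310, p(35)=14883, p(36)=17977, p(37)=21637, p(38)=26015, p(39)=31185, p(40)=37338, p(41)=44583, p(42)=53174, p(43)=63261, p(44)=75175, p(45)=89134, p(46)=105558, p(47)=124754, p(48)=147273, p(49)=173525, p(50)=204226, p(51)=239943, p(52)=281589, p(53)=329931, p(54)=386155, p(55)=451276, p(56)=526823, p(57)=614154, p(58)=715220, p(59)=831820, p(60)=966467, p(61)=1121505, p(62)=1300156, p(63)=1505499, p(64)=1741630, p(65)=2012558, p(66)=2323520, p(67)=2679689, p(68)=3087735, p(69)=3554345, p(70)=4087968, p(71)=4697205, p(72)=5392783, p(73)=6185689, p(74)=7089500, p(75)=8118264.
Final step: p(76) = p(75) + p(74) - p(71) - p(69) + p(64) + p(61) - p(54) - p(50) + p(41) + p(36) - p(25) - p(19) + p(6)
= 8118264 + 7089500 - 4697205 - 3554345 + 1741630 + 1121505 - 386155 - 204226 + 44583 + 17977 - 1958 - 490 + 11
= 9289091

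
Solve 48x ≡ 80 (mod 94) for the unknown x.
x ≡ 33 (mod 47)

gcd(48, 94) = 2, which divides 80, so solutions exist.
Divide through by 2: 24x ≡ 40 (mod 47).
Find 24^(-1) mod 47 by the extended Euclidean algorithm:
47 = 1 × 24 + 23  ⟹  23 = (1)·47 + (-1)·24
24 = 1 × 23 + 1  ⟹  1 = (-1)·47 + (2)·24
So (2)·24 ≡ 1 (mod 47), i.e. 24^(-1) ≡ 2 (mod 47).
x ≡ 2 × 40 = 80 ≡ 33 (mod 47).
Check: 48 × 33 = 1584 ≡ 80 (mod 94).
x ≡ 33 (mod 47), giving 2 solutions mod 94.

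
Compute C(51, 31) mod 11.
0

Using Lucas' theorem:
Write n=51 and k=31 in base 11:
n in base 11: [4, 7]
k in base 11: [2, 9]
C(51,31) mod 11 = ∏ C(n_i, k_i) mod 11
Digit binomials (mod 11): C(4,2) = 6; C(7,9) = 0 (k_i > n_i)
Product: 6 × 0 = 0 ≡ 0 (mod 11)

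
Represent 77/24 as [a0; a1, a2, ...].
[3; 4, 1, 4]

Euclidean algorithm steps:
77 = 3 × 24 + 5
24 = 4 × 5 + 4
5 = 1 × 4 + 1
4 = 4 × 1 + 0
Continued fraction: [3; 4, 1, 4]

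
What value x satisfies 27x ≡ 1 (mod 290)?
43

gcd(27, 290) = 1, so the inverse exists.
Extended Euclidean algorithm on (290, 27):
290 = 10 × 27 + 20  ⟹  20 = (1)·290 + (-10)·27
27 = 1 × 20 + 7  ⟹  7 = (-1)·290 + (11)·27
20 = 2 × 7 + 6  ⟹  6 = (3)·290 + (-32)·27
7 = 1 × 6 + 1  ⟹  1 = (-4)·290 + (43)·27
So (43)·27 ≡ 1 (mod 290), i.e. 27^(-1) ≡ 43 (mod 290).
Check: 27 × 43 = 1161 ≡ 1 (mod 290)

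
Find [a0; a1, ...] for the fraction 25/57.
[0; 2, 3, 1, 1, 3]

Euclidean algorithm steps:
25 = 0 × 57 + 25
57 = 2 × 25 + 7
25 = 3 × 7 + 4
7 = 1 × 4 + 3
4 = 1 × 3 + 1
3 = 3 × 1 + 0
Continued fraction: [0; 2, 3, 1, 1, 3]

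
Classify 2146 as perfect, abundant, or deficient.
deficient

Proper divisors of 2146: sum = 1 + 2 + 29 + 37 + 58 + 74 + 1073 = 1274
Since 1274 < 2146, 2146 is deficient.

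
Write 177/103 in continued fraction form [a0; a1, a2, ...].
[1; 1, 2, 1, 1, 4, 3]

Euclidean algorithm steps:
177 = 1 × 103 + 74
103 = 1 × 74 + 29
74 = 2 × 29 + 16
29 = 1 × 16 + 13
16 = 1 × 13 + 3
13 = 4 × 3 + 1
3 = 3 × 1 + 0
Continued fraction: [1; 1, 2, 1, 1, 4, 3]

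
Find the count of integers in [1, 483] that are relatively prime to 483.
264

483 = 3 × 7 × 23
φ(n) = n × ∏(1 - 1/p) for each prime p dividing n
φ(483) = 483 × (1 - 1/3) × (1 - 1/7) × (1 - 1/23) = 264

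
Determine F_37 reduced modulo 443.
141

Matrix identity: Q^n = [[F_(n+1), F_n], [F_n, F_(n-1)]] with Q = [[1,1],[1,0]].
n = 37 = 100101₂. Square-and-multiply, entries mod 443:
Q^1 = [[1,1],[1,0]]
Q^2 = (Q^1)² = [[2,1],[1,1]]
Q^4 = (Q^2)² = [[5,3],[3,2]]
Q^9 = (Q^4)²·Q = [[55,34],[34,21]]
Q^18 = (Q^9)² = [[194,369],[369,268]]
Q^37 = (Q^18)²·Q = [[64,141],[141,366]]
F_37 mod 443 = Q^37[0][1] = 141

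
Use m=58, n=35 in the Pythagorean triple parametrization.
(2139, 4060, 4589)

Euclid's formula: a = m² - n², b = 2mn, c = m² + n²
m = 58, n = 35
a = 58² - 35² = 3364 - 1225 = 2139
b = 2 × 58 × 35 = 4060
c = 58² + 35² = 3364 + 1225 = 4589
Verification: 2139² + 4060² = 4575321 + 16483600 = 21058921 = 4589² ✓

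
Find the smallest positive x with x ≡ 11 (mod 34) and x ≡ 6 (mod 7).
181

Using Chinese Remainder Theorem:
M = 34 × 7 = 238
M1 = 7, M2 = 34
y1 = 7^(-1) mod 34 = 5
y2 = 34^(-1) mod 7 = 6
x = (11×7×5 + 6×34×6) mod 238 = 181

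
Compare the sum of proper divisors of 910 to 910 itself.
abundant

Proper divisors of 910: sum = 1 + 2 + 5 + 7 + 10 + 13 + 14 + 26 + 35 + 65 + 70 + 91 + 130 + 182 + 455 = 1106
Since 1106 > 910, 910 is abundant.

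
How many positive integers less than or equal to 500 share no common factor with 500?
200

500 = 2^2 × 5^3
φ(n) = n × ∏(1 - 1/p) for each prime p dividing n
φ(500) = 500 × (1 - 1/2) × (1 - 1/5) = 200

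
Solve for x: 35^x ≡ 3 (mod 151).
39

Baby-step giant-step with step n = ⌈√151⌉ = 13.
Baby steps 35^j mod 151 (j:value) for j=0..12: 0:1, 1:35, 2:17, 3:142, 4:138, 5:149, 6:81, 7:117, 8:18, 9:26, 10:4, 11:140, 12:68.
Giant-step multiplier: 35^(-13) ≡ 35^(150-13) = 35^137 ≡ 130 (mod 151).
Giant steps γ_i = 3·130^i mod 151: γ_0=3, γ_1=88, γ_2=115, γ_3=1 (in table at j=0).
x = i·n + j = 3·13 + 0 = 39.
Check: 35^39 ≡ 3 (mod 151).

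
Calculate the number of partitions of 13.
101

p(n) counts ways to write n as a sum of positive integers (order ignored).
Euler's pentagonal recurrence: p(k) = p(k-1) + p(k-2) - p(k-5) - p(k-7) + p(k-12) + p(k-15) - ... (offsets j(3j∓1)/2, signs ++--, p(0)=1, p(<0)=0).
DP table for k = 0..12: p(0)=1, p(1)=1, p(2)=2, p(3)=3, p(4)=5, p(5)=7, p(6)=11, p(7)=15, p(8)=22, p(9)=30, p(10)=42, p(11)=56, p(12)=77.
Final step: p(13) = p(12) + p(11) - p(8) - p(6) + p(1)
= 77 + 56 - 22 - 11 + 1
= 101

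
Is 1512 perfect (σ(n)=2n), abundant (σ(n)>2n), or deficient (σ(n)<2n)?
abundant

Proper divisors of 1512: sum = 1 + 2 + 3 + 4 + 6 + 7 + 8 + 9 + ... + 252 + 378 + 504 + 756 (31 divisors) = 3288
Since 3288 > 1512, 1512 is abundant.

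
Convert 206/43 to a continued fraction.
[4; 1, 3, 1, 3, 2]

Euclidean algorithm steps:
206 = 4 × 43 + 34
43 = 1 × 34 + 9
34 = 3 × 9 + 7
9 = 1 × 7 + 2
7 = 3 × 2 + 1
2 = 2 × 1 + 0
Continued fraction: [4; 1, 3, 1, 3, 2]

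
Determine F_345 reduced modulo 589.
21

Matrix identity: Q^n = [[F_(n+1), F_n], [F_n, F_(n-1)]] with Q = [[1,1],[1,0]].
n = 345 = 101011001₂. Square-and-multiply, entries mod 589:
Q^1 = [[1,1],[1,0]]
Q^2 = (Q^1)² = [[2,1],[1,1]]
Q^5 = (Q^2)²·Q = [[8,5],[5,3]]
Q^10 = (Q^5)² = [[89,55],[55,34]]
Q^21 = (Q^10)²·Q = [[41,344],[344,286]]
Q^43 = (Q^21)²·Q = [[439,450],[450,578]]
Q^86 = (Q^43)² = [[2,586],[586,5]]
Q^172 = (Q^86)² = [[13,568],[568,34]]
Q^345 = (Q^172)²·Q = [[212,21],[21,191]]
F_345 mod 589 = Q^345[0][1] = 21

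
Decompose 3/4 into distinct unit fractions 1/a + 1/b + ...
1/2 + 1/4

Greedy algorithm:
3/4: ceiling(4/3) = 2, use 1/2
1/4: ceiling(4/1) = 4, use 1/4
Result: 3/4 = 1/2 + 1/4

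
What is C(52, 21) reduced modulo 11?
0

Using Lucas' theorem:
Write n=52 and k=21 in base 11:
n in base 11: [4, 8]
k in base 11: [1, 10]
C(52,21) mod 11 = ∏ C(n_i, k_i) mod 11
Digit binomials (mod 11): C(4,1) = 4; C(8,10) = 0 (k_i > n_i)
Product: 4 × 0 = 0 ≡ 0 (mod 11)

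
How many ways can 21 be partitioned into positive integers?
792

p(n) counts ways to write n as a sum of positive integers (order ignored).
Euler's pentagonal recurrence: p(k) = p(k-1) + p(k-2) - p(k-5) - p(k-7) + p(k-12) + p(k-15) - ... (offsets j(3j∓1)/2, signs ++--, p(0)=1, p(<0)=0).
DP table for k = 0..20: p(0)=1, p(1)=1, p(2)=2, p(3)=3, p(4)=5, p(5)=7, p(6)=11, p(7)=15, p(8)=22, p(9)=30, p(10)=42, p(11)=56, p(12)=77, p(13)=101, p(14)=135, p(15)=176, p(16)=231, p(17)=297, p(18)=385, p(19)=490, p(20)=627.
Final step: p(21) = p(20) + p(19) - p(16) - p(14) + p(9) + p(6)
= 627 + 490 - 231 - 135 + 30 + 11
= 792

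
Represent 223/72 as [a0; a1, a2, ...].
[3; 10, 3, 2]

Euclidean algorithm steps:
223 = 3 × 72 + 7
72 = 10 × 7 + 2
7 = 3 × 2 + 1
2 = 2 × 1 + 0
Continued fraction: [3; 10, 3, 2]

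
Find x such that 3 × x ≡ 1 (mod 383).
128

gcd(3, 383) = 1, so the inverse exists.
Extended Euclidean algorithm on (383, 3):
383 = 127 × 3 + 2  ⟹  2 = (1)·383 + (-127)·3
3 = 1 × 2 + 1  ⟹  1 = (-1)·383 + (128)·3
So (128)·3 ≡ 1 (mod 383), i.e. 3^(-1) ≡ 128 (mod 383).
Check: 3 × 128 = 384 ≡ 1 (mod 383)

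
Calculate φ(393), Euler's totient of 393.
260

393 = 3 × 131
φ(n) = n × ∏(1 - 1/p) for each prime p dividing n
φ(393) = 393 × (1 - 1/3) × (1 - 1/131) = 260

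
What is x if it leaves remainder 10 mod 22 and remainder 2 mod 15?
32

Using Chinese Remainder Theorem:
M = 22 × 15 = 330
M1 = 15, M2 = 22
y1 = 15^(-1) mod 22 = 3
y2 = 22^(-1) mod 15 = 13
x = (10×15×3 + 2×22×13) mod 330 = 32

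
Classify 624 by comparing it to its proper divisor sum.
abundant

Proper divisors of 624: sum = 1 + 2 + 3 + 4 + 6 + 8 + 12 + 13 + ... + 104 + 156 + 208 + 312 (19 divisors) = 1112
Since 1112 > 624, 624 is abundant.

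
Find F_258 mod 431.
258

Matrix identity: Q^n = [[F_(n+1), F_n], [F_n, F_(n-1)]] with Q = [[1,1],[1,0]].
n = 258 = 100000010₂. Square-and-multiply, entries mod 431:
Q^1 = [[1,1],[1,0]]
Q^2 = (Q^1)² = [[2,1],[1,1]]
Q^4 = (Q^2)² = [[5,3],[3,2]]
Q^8 = (Q^4)² = [[34,21],[21,13]]
Q^16 = (Q^8)² = [[304,125],[125,179]]
Q^32 = (Q^16)² = [[291,35],[35,256]]
Q^64 = (Q^32)² = [[137,181],[181,387]]
Q^129 = (Q^64)²·Q = [[265,241],[241,24]]
Q^258 = (Q^129)² = [[299,258],[258,41]]
F_258 mod 431 = Q^258[0][1] = 258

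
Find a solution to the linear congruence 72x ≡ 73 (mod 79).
x ≡ 46 (mod 79)

gcd(72, 79) = 1, which divides 73, so solutions exist.
Find 72^(-1) mod 79 by the extended Euclidean algorithm:
79 = 1 × 72 + 7  ⟹  7 = (1)·79 + (-1)·72
72 = 10 × 7 + 2  ⟹  2 = (-10)·79 + (11)·72
7 = 3 × 2 + 1  ⟹  1 = (31)·79 + (-34)·72
So (-34)·72 ≡ 1 (mod 79), i.e. 72^(-1) ≡ -34 ≡ 45 (mod 79).
x ≡ 45 × 73 = 3285 ≡ 46 (mod 79).
Check: 72 × 46 = 3312 ≡ 73 (mod 79).
Unique solution: x ≡ 46 (mod 79)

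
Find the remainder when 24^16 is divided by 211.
209

Repeated squaring. Binary of 16 = 10000.
24^1 ≡ 24 (mod 211); 24^2 ≡ 154 (mod 211); 24^4 ≡ 84 (mod 211); 24^8 ≡ 93 (mod 211); 24^16 ≡ 209 (mod 211)
24^16 = 24^16 ≡ 209 (mod 211)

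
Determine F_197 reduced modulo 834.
233

Matrix identity: Q^n = [[F_(n+1), F_n], [F_n, F_(n-1)]] with Q = [[1,1],[1,0]].
n = 197 = 11000101₂. Square-and-multiply, entries mod 834:
Q^1 = [[1,1],[1,0]]
Q^3 = (Q^1)²·Q = [[3,2],[2,1]]
Q^6 = (Q^3)² = [[13,8],[8,5]]
Q^12 = (Q^6)² = [[233,144],[144,89]]
Q^24 = (Q^12)² = [[799,498],[498,301]]
Q^49 = (Q^24)²·Q = [[559,697],[697,696]]
Q^98 = (Q^49)² = [[152,703],[703,283]]
Q^197 = (Q^98)²·Q = [[794,233],[233,561]]
F_197 mod 834 = Q^197[0][1] = 233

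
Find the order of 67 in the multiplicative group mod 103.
102

103 is prime, so ord(67) divides φ(103) = 102.
Divisors of 102: 1, 2, 3, 6, 17, 34, 51, 102.
Repeated squaring: 67^1 ≡ 67, 67^2 ≡ 60, 67^4 ≡ 98, 67^8 ≡ 25, 67^16 ≡ 7, 67^32 ≡ 49, 67^64 ≡ 32 (mod 103).
Test 67^d mod 103 for each divisor d in increasing order:
67^1 ≡ 67
67^2 ≡ 60
67^3 = 67^2·67^1 ≡ 3
67^6 = 67^4·67^2 ≡ 9
67^17 = 67^16·67^1 ≡ 57
67^34 = 67^32·67^2 ≡ 56
67^51 = 67^32·67^16·67^2·67^1 ≡ 102
67^102 = 67^64·67^32·67^4·67^2 ≡ 1  ← first divisor giving 1
The order is 102.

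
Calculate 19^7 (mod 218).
17

Repeated squaring. Binary of 7 = 111.
19^1 ≡ 19 (mod 218); 19^2 ≡ 143 (mod 218); 19^4 ≡ 175 (mod 218)
19^7 = 19^1 × 19^2 × 19^4 ≡ 17 (mod 218)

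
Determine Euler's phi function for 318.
104

318 = 2 × 3 × 53
φ(n) = n × ∏(1 - 1/p) for each prime p dividing n
φ(318) = 318 × (1 - 1/2) × (1 - 1/3) × (1 - 1/53) = 104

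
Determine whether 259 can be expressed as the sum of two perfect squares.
Not possible

Factorization: 259 = 7 × 37
By Fermat: n is sum of two squares iff every prime p ≡ 3 (mod 4) appears to even power.
Prime(s) ≡ 3 (mod 4) with odd exponent: [(7, 1)]
Therefore 259 cannot be expressed as a² + b².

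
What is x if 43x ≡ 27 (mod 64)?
x ≡ 17 (mod 64)

gcd(43, 64) = 1, which divides 27, so solutions exist.
Find 43^(-1) mod 64 by the extended Euclidean algorithm:
64 = 1 × 43 + 21  ⟹  21 = (1)·64 + (-1)·43
43 = 2 × 21 + 1  ⟹  1 = (-2)·64 + (3)·43
So (3)·43 ≡ 1 (mod 64), i.e. 43^(-1) ≡ 3 (mod 64).
x ≡ 3 × 27 = 81 ≡ 17 (mod 64).
Check: 43 × 17 = 731 ≡ 27 (mod 64).
Unique solution: x ≡ 17 (mod 64)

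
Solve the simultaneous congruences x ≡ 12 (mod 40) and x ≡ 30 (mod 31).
92

Using Chinese Remainder Theorem:
M = 40 × 31 = 1240
M1 = 31, M2 = 40
y1 = 31^(-1) mod 40 = 31
y2 = 40^(-1) mod 31 = 7
x = (12×31×31 + 30×40×7) mod 1240 = 92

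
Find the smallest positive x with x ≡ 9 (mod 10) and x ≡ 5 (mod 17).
39

Using Chinese Remainder Theorem:
M = 10 × 17 = 170
M1 = 17, M2 = 10
y1 = 17^(-1) mod 10 = 3
y2 = 10^(-1) mod 17 = 12
x = (9×17×3 + 5×10×12) mod 170 = 39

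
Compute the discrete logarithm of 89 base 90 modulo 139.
128

Baby-step giant-step with step n = ⌈√139⌉ = 12.
Baby steps 90^j mod 139 (j:value) for j=0..11: 0:1, 1:90, 2:38, 3:84, 4:54, 5:134, 6:106, 7:88, 8:136, 9:8, 10:25, 11:26.
Giant-step multiplier: 90^(-12) ≡ 90^(138-12) = 90^126 ≡ 6 (mod 139).
Giant steps γ_i = 89·6^i mod 139: γ_0=89, γ_1=117, γ_2=7, γ_3=42, γ_4=113, γ_5=122, γ_6=37, γ_7=83, γ_8=81, γ_9=69, γ_10=136 (in table at j=8).
x = i·n + j = 10·12 + 8 = 128.
Check: 90^128 ≡ 89 (mod 139).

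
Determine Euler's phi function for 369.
240

369 = 3^2 × 41
φ(n) = n × ∏(1 - 1/p) for each prime p dividing n
φ(369) = 369 × (1 - 1/3) × (1 - 1/41) = 240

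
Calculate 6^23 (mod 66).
18

Repeated squaring. Binary of 23 = 10111.
6^1 ≡ 6 (mod 66); 6^2 ≡ 36 (mod 66); 6^4 ≡ 42 (mod 66); 6^8 ≡ 48 (mod 66); 6^16 ≡ 60 (mod 66)
6^23 = 6^1 × 6^2 × 6^4 × 6^16 ≡ 18 (mod 66)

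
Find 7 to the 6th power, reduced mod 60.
49

Repeated squaring. Binary of 6 = 110.
7^1 ≡ 7 (mod 60); 7^2 ≡ 49 (mod 60); 7^4 ≡ 1 (mod 60)
7^6 = 7^2 × 7^4 ≡ 49 (mod 60)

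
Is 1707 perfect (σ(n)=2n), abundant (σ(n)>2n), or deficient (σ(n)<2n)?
deficient

Proper divisors of 1707: sum = 1 + 3 + 569 = 573
Since 573 < 1707, 1707 is deficient.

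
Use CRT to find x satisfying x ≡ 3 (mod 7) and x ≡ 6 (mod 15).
66

Using Chinese Remainder Theorem:
M = 7 × 15 = 105
M1 = 15, M2 = 7
y1 = 15^(-1) mod 7 = 1
y2 = 7^(-1) mod 15 = 13
x = (3×15×1 + 6×7×13) mod 105 = 66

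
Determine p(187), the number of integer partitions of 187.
1280011042268

p(n) counts ways to write n as a sum of positive integers (order ignored).
Euler's pentagonal recurrence: p(k) = p(k-1) + p(k-2) - p(k-5) - p(k-7) + p(k-12) + p(k-15) - ... (offsets j(3j∓1)/2, signs ++--, p(0)=1, p(<0)=0).
DP table for k = 0..186: p(0)=1, p(1)=1, p(2)=2, p(3)=3, p(4)=5, p(5)=7, p(6)=11, p(7)=15, p(8)=22, p(9)=30, p(10)=42, p(11)=56, p(12)=77, p(13)=101, p(14)=135, p(15)=176, p(16)=231, p(17)=297, p(18)=385, p(19)=490, p(20)=627, p(21)=792, p(22)=1002, p(23)=1255, p(24)=1575, p(25)=1958, p(26)=2436, p(27)=3010, p(28)=3718, p(29)=4565, p(30)=5604, p(31)=6842, p(32)=8349, p(33)=10143, p(34)=12310, p(35)=14883, p(36)=17977, p(37)=21637, p(38)=26015, p(39)=31185, p(40)=37338, p(41)=44583, p(42)=53174, p(43)=63261, p(44)=75175, p(45)=89134, p(46)=105558, p(47)=124754, p(48)=147273, p(49)=173525, p(50)=204226, p(51)=239943, p(52)=281589, p(53)=329931, p(54)=386155, p(55)=451276, p(56)=526823, p(57)=614154, p(58)=715220, p(59)=831820, p(60)=966467, p(61)=1121505, p(62)=1300156, p(63)=1505499, p(64)=1741630, p(65)=2012558, p(66)=2323520, p(67)=2679689, p(68)=3087735, p(69)=3554345, p(70)=4087968, p(71)=4697205, p(72)=5392783, p(73)=6185689, p(74)=7089500, p(75)=8118264, p(76)=9289091, p(77)=10619863, p(78)=12132164, p(79)=13848650, p(80)=15796476, p(81)=18004327, p(82)=20506255, p(83)=23338469, p(84)=26543660, p(85)=30167357, p(86)=34262962, p(87)=38887673, p(88)=44108109, p(89)=49995925, p(90)=56634173, p(91)=64112359, p(92)=72533807, p(93)=82010177, p(94)=92669720, p(95)=104651419, p(96)=118114304, p(97)=133230930, p(98)=150198136, p(99)=169229875, p(100)=190569292, p(101)=214481126, p(102)=241265379, p(103)=271248950, p(104)=304801365, p(105)=342325709, p(106)=384276336, p(107)=431149389, p(108)=483502844, p(109)=541946240, p(110)=607163746, p(111)=679903203, p(112)=761002156, p(113)=851376628, p(114)=952050665, p(115)=1064144451, p(116)=1188908248, p(117)=1327710076, p(118)=1482074143, p(119)=1653668665, p(120)=1844349560, p(121)=2056148051, p(122)=2291320912, p(123)=2552338241, p(124)=2841940500, p(125)=3163127352, p(126)=3519222692, p(127)=3913864295, p(128)=4351078600, p(129)=4835271870, p(130)=5371315400, p(131)=5964539504, p(132)=6620830889, p(133)=7346629512, p(134)=8149040695, p(135)=9035836076, p(136)=10015581680, p(137)=11097645016, p(138)=12292341831, p(139)=13610949895, p(140)=15065878135, p(141)=16670689208, p(142)=18440293320, p(143)=20390982757, p(144)=22540654445, p(145)=24908858009, p(146)=27517052599, p(147)=30388671978, p(148)=33549419497, p(149)=37027355200, p(150)=40853235313, p(151)=45060624582, p(152)=49686288421, p(153)=54770336324, p(154)=60356673280, p(155)=66493182097, p(156)=73232243759, p(157)=80630964769, p(158)=88751778802, p(159)=97662728555, p(160)=107438159466, p(161)=118159068427, p(162)=129913904637, p(163)=142798995930, p(164)=156919475295, p(165)=172389800255, p(166)=189334822579, p(167)=207890420102, p(168)=228204732751, p(169)=250438925115, p(170)=274768617130, p(171)=301384802048, p(172)=330495499613, p(173)=362326859895, p(174)=397125074750, p(175)=435157697830, p(176)=476715857290, p(177)=522115831195, p(178)=571701605655, p(179)=625846753120, p(180)=684957390936, p(181)=749474411781, p(182)=819876908323, p(183)=896684817527, p(184)=980462880430, p(185)=1071823774337, p(186)=1171432692373.
Final step: p(187) = p(186) + p(185) - p(182) - p(180) + p(175) + p(172) - p(165) - p(161) + p(152) + p(147) - p(136) - p(130) + p(117) + p(110) - p(95) - p(87) + p(70) + p(61) - p(42) - p(32) + p(11) + p(0)
= 1171432692373 + 1071823774337 - 819876908323 - 684957390936 + 435157697830 + 330495499613 - 172389800255 - 118159068427 + 49686288421 + 30388671978 - 10015581680 - 5371315400 + 1327710076 + 607163746 - 104651419 - 38887673 + 4087968 + 1121505 - 53174 - 8349 + 56 + 1
= 1280011042268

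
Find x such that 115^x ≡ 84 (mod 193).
64

Baby-step giant-step with step n = ⌈√193⌉ = 14.
Baby steps 115^j mod 193 (j:value) for j=0..13: 0:1, 1:115, 2:101, 3:35, 4:165, 5:61, 6:67, 7:178, 8:12, 9:29, 10:54, 11:34, 12:50, 13:153.
Giant-step multiplier: 115^(-14) ≡ 115^(192-14) = 115^178 ≡ 187 (mod 193).
Giant steps γ_i = 84·187^i mod 193: γ_0=84, γ_1=75, γ_2=129, γ_3=191, γ_4=12 (in table at j=8).
x = i·n + j = 4·14 + 8 = 64.
Check: 115^64 ≡ 84 (mod 193).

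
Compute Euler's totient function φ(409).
408

409 = 409
φ(n) = n × ∏(1 - 1/p) for each prime p dividing n
φ(409) = 409 × (1 - 1/409) = 408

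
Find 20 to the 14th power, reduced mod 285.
115

Repeated squaring. Binary of 14 = 1110.
20^1 ≡ 20 (mod 285); 20^2 ≡ 115 (mod 285); 20^4 ≡ 115 (mod 285); 20^8 ≡ 115 (mod 285)
20^14 = 20^2 × 20^4 × 20^8 ≡ 115 (mod 285)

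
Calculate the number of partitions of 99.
169229875

p(n) counts ways to write n as a sum of positive integers (order ignored).
Euler's pentagonal recurrence: p(k) = p(k-1) + p(k-2) - p(k-5) - p(k-7) + p(k-12) + p(k-15) - ... (offsets j(3j∓1)/2, signs ++--, p(0)=1, p(<0)=0).
DP table for k = 0..98: p(0)=1, p(1)=1, p(2)=2, p(3)=3, p(4)=5, p(5)=7, p(6)=11, p(7)=15, p(8)=22, p(9)=30, p(10)=42, p(11)=56, p(12)=77, p(13)=101, p(14)=135, p(15)=176, p(16)=231, p(17)=297, p(18)=385, p(19)=490, p(20)=627, p(21)=792, p(22)=1002, p(23)=1255, p(24)=1575, p(25)=1958, p(26)=2436, p(27)=3010, p(28)=3718, p(29)=4565, p(30)=5604, p(31)=6842, p(32)=8349, p(33)=10143, p(34)=12310, p(35)=14883, p(36)=17977, p(37)=21637, p(38)=26015, p(39)=31185, p(40)=37338, p(41)=44583, p(42)=53174, p(43)=63261, p(44)=75175, p(45)=89134, p(46)=105558, p(47)=124754, p(48)=147273, p(49)=173525, p(50)=204226, p(51)=239943, p(52)=281589, p(53)=329931, p(54)=386155, p(55)=451276, p(56)=526823, p(57)=614154, p(58)=715220, p(59)=831820, p(60)=966467, p(61)=1121505, p(62)=1300156, p(63)=1505499, p(64)=1741630, p(65)=2012558, p(66)=2323520, p(67)=2679689, p(68)=3087735, p(69)=3554345, p(70)=4087968, p(71)=4697205, p(72)=5392783, p(73)=6185689, p(74)=7089500, p(75)=8118264, p(76)=9289091, p(77)=10619863, p(78)=12132164, p(79)=13848650, p(80)=15796476, p(81)=18004327, p(82)=20506255, p(83)=23338469, p(84)=26543660, p(85)=30167357, p(86)=34262962, p(87)=38887673, p(88)=44108109, p(89)=49995925, p(90)=56634173, p(91)=64112359, p(92)=72533807, p(93)=82010177, p(94)=92669720, p(95)=104651419, p(96)=118114304, p(97)=133230930, p(98)=150198136.
Final step: p(99) = p(98) + p(97) - p(94) - p(92) + p(87) + p(84) - p(77) - p(73) + p(64) + p(59) - p(48) - p(42) + p(29) + p(22) - p(7)
= 150198136 + 133230930 - 92669720 - 72533807 + 38887673 + 26543660 - 10619863 - 6185689 + 1741630 + 831820 - 147273 - 53174 + 4565 + 1002 - 15
= 169229875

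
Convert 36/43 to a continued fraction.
[0; 1, 5, 7]

Euclidean algorithm steps:
36 = 0 × 43 + 36
43 = 1 × 36 + 7
36 = 5 × 7 + 1
7 = 7 × 1 + 0
Continued fraction: [0; 1, 5, 7]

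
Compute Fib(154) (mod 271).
78

Matrix identity: Q^n = [[F_(n+1), F_n], [F_n, F_(n-1)]] with Q = [[1,1],[1,0]].
n = 154 = 10011010₂. Square-and-multiply, entries mod 271:
Q^1 = [[1,1],[1,0]]
Q^2 = (Q^1)² = [[2,1],[1,1]]
Q^4 = (Q^2)² = [[5,3],[3,2]]
Q^9 = (Q^4)²·Q = [[55,34],[34,21]]
Q^19 = (Q^9)²·Q = [[261,116],[116,145]]
Q^38 = (Q^19)² = [[6,213],[213,64]]
Q^77 = (Q^38)²·Q = [[153,148],[148,5]]
Q^154 = (Q^77)² = [[56,78],[78,249]]
F_154 mod 271 = Q^154[0][1] = 78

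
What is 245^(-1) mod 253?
158

gcd(245, 253) = 1, so the inverse exists.
Extended Euclidean algorithm on (253, 245):
253 = 1 × 245 + 8  ⟹  8 = (1)·253 + (-1)·245
245 = 30 × 8 + 5  ⟹  5 = (-30)·253 + (31)·245
8 = 1 × 5 + 3  ⟹  3 = (31)·253 + (-32)·245
5 = 1 × 3 + 2  ⟹  2 = (-61)·253 + (63)·245
3 = 1 × 2 + 1  ⟹  1 = (92)·253 + (-95)·245
So (-95)·245 ≡ 1 (mod 253), i.e. 245^(-1) ≡ -95 ≡ 158 (mod 253).
Check: 245 × 158 = 38710 ≡ 1 (mod 253)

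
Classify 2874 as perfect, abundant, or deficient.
abundant

Proper divisors of 2874: sum = 1 + 2 + 3 + 6 + 479 + 958 + 1437 = 2886
Since 2886 > 2874, 2874 is abundant.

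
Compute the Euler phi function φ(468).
144

468 = 2^2 × 3^2 × 13
φ(n) = n × ∏(1 - 1/p) for each prime p dividing n
φ(468) = 468 × (1 - 1/2) × (1 - 1/3) × (1 - 1/13) = 144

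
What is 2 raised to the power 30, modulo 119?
64

Repeated squaring. Binary of 30 = 11110.
2^1 ≡ 2 (mod 119); 2^2 ≡ 4 (mod 119); 2^4 ≡ 16 (mod 119); 2^8 ≡ 18 (mod 119); 2^16 ≡ 86 (mod 119)
2^30 = 2^2 × 2^4 × 2^8 × 2^16 ≡ 64 (mod 119)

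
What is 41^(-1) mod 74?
65

gcd(41, 74) = 1, so the inverse exists.
Extended Euclidean algorithm on (74, 41):
74 = 1 × 41 + 33  ⟹  33 = (1)·74 + (-1)·41
41 = 1 × 33 + 8  ⟹  8 = (-1)·74 + (2)·41
33 = 4 × 8 + 1  ⟹  1 = (5)·74 + (-9)·41
So (-9)·41 ≡ 1 (mod 74), i.e. 41^(-1) ≡ -9 ≡ 65 (mod 74).
Check: 41 × 65 = 2665 ≡ 1 (mod 74)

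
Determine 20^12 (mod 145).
140

Repeated squaring. Binary of 12 = 1100.
20^1 ≡ 20 (mod 145); 20^2 ≡ 110 (mod 145); 20^4 ≡ 65 (mod 145); 20^8 ≡ 20 (mod 145)
20^12 = 20^4 × 20^8 ≡ 140 (mod 145)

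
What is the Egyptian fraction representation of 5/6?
1/2 + 1/3

Greedy algorithm:
5/6: ceiling(6/5) = 2, use 1/2
1/3: ceiling(3/1) = 3, use 1/3
Result: 5/6 = 1/2 + 1/3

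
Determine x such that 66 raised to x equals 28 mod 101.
17

Baby-step giant-step with step n = ⌈√101⌉ = 11.
Baby steps 66^j mod 101 (j:value) for j=0..10: 0:1, 1:66, 2:13, 3:50, 4:68, 5:44, 6:76, 7:67, 8:79, 9:63, 10:17.
Giant-step multiplier: 66^(-11) ≡ 66^(100-11) = 66^89 ≡ 46 (mod 101).
Giant steps γ_i = 28·46^i mod 101: γ_0=28, γ_1=76 (in table at j=6).
x = i·n + j = 1·11 + 6 = 17.
Check: 66^17 ≡ 28 (mod 101).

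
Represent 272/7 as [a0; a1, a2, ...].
[38; 1, 6]

Euclidean algorithm steps:
272 = 38 × 7 + 6
7 = 1 × 6 + 1
6 = 6 × 1 + 0
Continued fraction: [38; 1, 6]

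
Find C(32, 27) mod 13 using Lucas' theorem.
6

Using Lucas' theorem:
Write n=32 and k=27 in base 13:
n in base 13: [2, 6]
k in base 13: [2, 1]
C(32,27) mod 13 = ∏ C(n_i, k_i) mod 13
Digit binomials (mod 13): C(2,2) = 1; C(6,1) = 6
Product: 1 × 6 = 6 ≡ 6 (mod 13)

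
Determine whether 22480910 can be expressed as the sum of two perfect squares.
Not possible

Factorization: 22480910 = 2 × 5 × 131^3
By Fermat: n is sum of two squares iff every prime p ≡ 3 (mod 4) appears to even power.
Prime(s) ≡ 3 (mod 4) with odd exponent: [(131, 3)]
Therefore 22480910 cannot be expressed as a² + b².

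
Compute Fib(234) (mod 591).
475

Matrix identity: Q^n = [[F_(n+1), F_n], [F_n, F_(n-1)]] with Q = [[1,1],[1,0]].
n = 234 = 11101010₂. Square-and-multiply, entries mod 591:
Q^1 = [[1,1],[1,0]]
Q^3 = (Q^1)²·Q = [[3,2],[2,1]]
Q^7 = (Q^3)²·Q = [[21,13],[13,8]]
Q^14 = (Q^7)² = [[19,377],[377,233]]
Q^29 = (Q^14)²·Q = [[503,59],[59,444]]
Q^58 = (Q^29)² = [[587,319],[319,268]]
Q^117 = (Q^58)²·Q = [[419,125],[125,294]]
Q^234 = (Q^117)² = [[293,475],[475,409]]
F_234 mod 591 = Q^234[0][1] = 475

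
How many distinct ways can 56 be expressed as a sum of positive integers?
526823

p(n) counts ways to write n as a sum of positive integers (order ignored).
Euler's pentagonal recurrence: p(k) = p(k-1) + p(k-2) - p(k-5) - p(k-7) + p(k-12) + p(k-15) - ... (offsets j(3j∓1)/2, signs ++--, p(0)=1, p(<0)=0).
DP table for k = 0..55: p(0)=1, p(1)=1, p(2)=2, p(3)=3, p(4)=5, p(5)=7, p(6)=11, p(7)=15, p(8)=22, p(9)=30, p(10)=42, p(11)=56, p(12)=77, p(13)=101, p(14)=135, p(15)=176, p(16)=231, p(17)=297, p(18)=385, p(19)=490, p(20)=627, p(21)=792, p(22)=1002, p(23)=1255, p(24)=1575, p(25)=1958, p(26)=2436, p(27)=3010, p(28)=3718, p(29)=4565, p(30)=5604, p(31)=6842, p(32)=8349, p(33)=10143, p(34)=12310, p(35)=14883, p(36)=17977, p(37)=21637, p(38)=26015, p(39)=31185, p(40)=37338, p(41)=44583, p(42)=53174, p(43)=63261, p(44)=75175, p(45)=89134, p(46)=105558, p(47)=124754, p(48)=147273, p(49)=173525, p(50)=204226, p(51)=239943, p(52)=281589, p(53)=329931, p(54)=386155, p(55)=451276.
Final step: p(56) = p(55) + p(54) - p(51) - p(49) + p(44) + p(41) - p(34) - p(30) + p(21) + p(16) - p(5)
= 451276 + 386155 - 239943 - 173525 + 75175 + 44583 - 12310 - 5604 + 792 + 231 - 7
= 526823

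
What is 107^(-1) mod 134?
129

gcd(107, 134) = 1, so the inverse exists.
Extended Euclidean algorithm on (134, 107):
134 = 1 × 107 + 27  ⟹  27 = (1)·134 + (-1)·107
107 = 3 × 27 + 26  ⟹  26 = (-3)·134 + (4)·107
27 = 1 × 26 + 1  ⟹  1 = (4)·134 + (-5)·107
So (-5)·107 ≡ 1 (mod 134), i.e. 107^(-1) ≡ -5 ≡ 129 (mod 134).
Check: 107 × 129 = 13803 ≡ 1 (mod 134)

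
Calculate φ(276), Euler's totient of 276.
88

276 = 2^2 × 3 × 23
φ(n) = n × ∏(1 - 1/p) for each prime p dividing n
φ(276) = 276 × (1 - 1/2) × (1 - 1/3) × (1 - 1/23) = 88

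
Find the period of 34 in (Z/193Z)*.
192

193 is prime, so ord(34) divides φ(193) = 192.
Divisors of 192: 1, 2, 3, 4, 6, 8, 12, 16, 24, 32, 48, 64, 96, 192.
Repeated squaring: 34^1 ≡ 34, 34^2 ≡ 191, 34^4 ≡ 4, 34^8 ≡ 16, 34^16 ≡ 63, 34^32 ≡ 109, 34^64 ≡ 108, 34^128 ≡ 84 (mod 193).
Test 34^d mod 193 for each divisor d in increasing order:
34^1 ≡ 34
34^2 ≡ 191
34^3 = 34^2·34^1 ≡ 125
34^4 ≡ 4
34^6 = 34^4·34^2 ≡ 185
34^8 ≡ 16
34^12 = 34^8·34^4 ≡ 64
34^16 ≡ 63
34^24 = 34^16·34^8 ≡ 43
34^32 ≡ 109
34^48 = 34^32·34^16 ≡ 112
34^64 ≡ 108
34^96 = 34^64·34^32 ≡ 192
34^192 = 34^128·34^64 ≡ 1  ← first divisor giving 1
The order is 192.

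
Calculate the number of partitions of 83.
23338469

p(n) counts ways to write n as a sum of positive integers (order ignored).
Euler's pentagonal recurrence: p(k) = p(k-1) + p(k-2) - p(k-5) - p(k-7) + p(k-12) + p(k-15) - ... (offsets j(3j∓1)/2, signs ++--, p(0)=1, p(<0)=0).
DP table for k = 0..82: p(0)=1, p(1)=1, p(2)=2, p(3)=3, p(4)=5, p(5)=7, p(6)=11, p(7)=15, p(8)=22, p(9)=30, p(10)=42, p(11)=56, p(12)=77, p(13)=101, p(14)=135, p(15)=176, p(16)=231, p(17)=297, p(18)=385, p(19)=490, p(20)=627, p(21)=792, p(22)=1002, p(23)=1255, p(24)=1575, p(25)=1958, p(26)=2436, p(27)=3010, p(28)=3718, p(29)=4565, p(30)=5604, p(31)=6842, p(32)=8349, p(33)=10143, p(34)=12310, p(35)=14883, p(36)=17977, p(37)=21637, p(38)=26015, p(39)=31185, p(40)=37338, p(41)=44583, p(42)=53174, p(43)=63261, p(44)=75175, p(45)=89134, p(46)=105558, p(47)=124754, p(48)=147273, p(49)=173525, p(50)=204226, p(51)=239943, p(52)=281589, p(53)=329931, p(54)=386155, p(55)=451276, p(56)=526823, p(57)=614154, p(58)=715220, p(59)=831820, p(60)=966467, p(61)=1121505, p(62)=1300156, p(63)=1505499, p(64)=1741630, p(65)=2012558, p(66)=2323520, p(67)=2679689, p(68)=3087735, p(69)=3554345, p(70)=4087968, p(71)=4697205, p(72)=5392783, p(73)=6185689, p(74)=7089500, p(75)=8118264, p(76)=9289091, p(77)=10619863, p(78)=12132164, p(79)=13848650, p(80)=15796476, p(81)=18004327, p(82)=20506255.
Final step: p(83) = p(82) + p(81) - p(78) - p(76) + p(71) + p(68) - p(61) - p(57) + p(48) + p(43) - p(32) - p(26) + p(13) + p(6)
= 20506255 + 18004327 - 12132164 - 9289091 + 4697205 + 3087735 - 1121505 - 614154 + 147273 + 63261 - 8349 - 2436 + 101 + 11
= 23338469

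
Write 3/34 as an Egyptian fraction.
1/12 + 1/204

Greedy algorithm:
3/34: ceiling(34/3) = 12, use 1/12
1/204: ceiling(204/1) = 204, use 1/204
Result: 3/34 = 1/12 + 1/204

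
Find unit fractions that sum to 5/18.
1/4 + 1/36

Greedy algorithm:
5/18: ceiling(18/5) = 4, use 1/4
1/36: ceiling(36/1) = 36, use 1/36
Result: 5/18 = 1/4 + 1/36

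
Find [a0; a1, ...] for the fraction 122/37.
[3; 3, 2, 1, 3]

Euclidean algorithm steps:
122 = 3 × 37 + 11
37 = 3 × 11 + 4
11 = 2 × 4 + 3
4 = 1 × 3 + 1
3 = 3 × 1 + 0
Continued fraction: [3; 3, 2, 1, 3]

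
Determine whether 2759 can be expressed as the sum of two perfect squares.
Not possible

Factorization: 2759 = 31 × 89
By Fermat: n is sum of two squares iff every prime p ≡ 3 (mod 4) appears to even power.
Prime(s) ≡ 3 (mod 4) with odd exponent: [(31, 1)]
Therefore 2759 cannot be expressed as a² + b².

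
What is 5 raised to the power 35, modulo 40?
5

Repeated squaring. Binary of 35 = 100011.
5^1 ≡ 5 (mod 40); 5^2 ≡ 25 (mod 40); 5^4 ≡ 25 (mod 40); 5^8 ≡ 25 (mod 40); 5^16 ≡ 25 (mod 40); 5^32 ≡ 25 (mod 40)
5^35 = 5^1 × 5^2 × 5^32 ≡ 5 (mod 40)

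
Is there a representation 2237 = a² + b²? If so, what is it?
11² + 46² (a=11, b=46)

Factorization: 2237 = 2237
By Fermat: n is sum of two squares iff every prime p ≡ 3 (mod 4) appears to even power.
All primes ≡ 3 (mod 4) appear to even power.
Search a = 0, 1, 2, … for 2237 - a² a perfect square: first hit at a = 11: 2237 - 121 = 2116 = 46².
2237 = 11² + 46² = 121 + 2116 ✓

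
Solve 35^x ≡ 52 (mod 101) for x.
96

Baby-step giant-step with step n = ⌈√101⌉ = 11.
Baby steps 35^j mod 101 (j:value) for j=0..10: 0:1, 1:35, 2:13, 3:51, 4:68, 5:57, 6:76, 7:34, 8:79, 9:38, 10:17.
Giant-step multiplier: 35^(-11) ≡ 35^(100-11) = 35^89 ≡ 55 (mod 101).
Giant steps γ_i = 52·55^i mod 101: γ_0=52, γ_1=32, γ_2=43, γ_3=42, γ_4=88, γ_5=93, γ_6=65, γ_7=40, γ_8=79 (in table at j=8).
x = i·n + j = 8·11 + 8 = 96.
Check: 35^96 ≡ 52 (mod 101).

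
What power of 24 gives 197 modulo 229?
21

Baby-step giant-step with step n = ⌈√229⌉ = 16.
Baby steps 24^j mod 229 (j:value) for j=0..15: 0:1, 1:24, 2:118, 3:84, 4:184, 5:65, 6:186, 7:113, 8:193, 9:52, 10:103, 11:182, 12:17, 13:179, 14:174, 15:54.
Giant-step multiplier: 24^(-16) ≡ 24^(228-16) = 24^212 ≡ 91 (mod 229).
Giant steps γ_i = 197·91^i mod 229: γ_0=197, γ_1=65 (in table at j=5).
x = i·n + j = 1·16 + 5 = 21.
Check: 24^21 ≡ 197 (mod 229).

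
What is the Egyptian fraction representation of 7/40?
1/6 + 1/120

Greedy algorithm:
7/40: ceiling(40/7) = 6, use 1/6
1/120: ceiling(120/1) = 120, use 1/120
Result: 7/40 = 1/6 + 1/120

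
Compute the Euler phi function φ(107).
106

107 = 107
φ(n) = n × ∏(1 - 1/p) for each prime p dividing n
φ(107) = 107 × (1 - 1/107) = 106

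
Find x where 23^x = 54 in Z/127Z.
111

Baby-step giant-step with step n = ⌈√127⌉ = 12.
Baby steps 23^j mod 127 (j:value) for j=0..11: 0:1, 1:23, 2:21, 3:102, 4:60, 5:110, 6:117, 7:24, 8:44, 9:123, 10:35, 11:43.
Giant-step multiplier: 23^(-12) ≡ 23^(126-12) = 23^114 ≡ 47 (mod 127).
Giant steps γ_i = 54·47^i mod 127: γ_0=54, γ_1=125, γ_2=33, γ_3=27, γ_4=126, γ_5=80, γ_6=77, γ_7=63, γ_8=40, γ_9=102 (in table at j=3).
x = i·n + j = 9·12 + 3 = 111.
Check: 23^111 ≡ 54 (mod 127).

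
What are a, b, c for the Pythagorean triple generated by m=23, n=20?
(129, 920, 929)

Euclid's formula: a = m² - n², b = 2mn, c = m² + n²
m = 23, n = 20
a = 23² - 20² = 529 - 400 = 129
b = 2 × 23 × 20 = 920
c = 23² + 20² = 529 + 400 = 929
Verification: 129² + 920² = 16641 + 846400 = 863041 = 929² ✓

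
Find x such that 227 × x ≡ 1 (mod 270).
113

gcd(227, 270) = 1, so the inverse exists.
Extended Euclidean algorithm on (270, 227):
270 = 1 × 227 + 43  ⟹  43 = (1)·270 + (-1)·227
227 = 5 × 43 + 12  ⟹  12 = (-5)·270 + (6)·227
43 = 3 × 12 + 7  ⟹  7 = (16)·270 + (-19)·227
12 = 1 × 7 + 5  ⟹  5 = (-21)·270 + (25)·227
7 = 1 × 5 + 2  ⟹  2 = (37)·270 + (-44)·227
5 = 2 × 2 + 1  ⟹  1 = (-95)·270 + (113)·227
So (113)·227 ≡ 1 (mod 270), i.e. 227^(-1) ≡ 113 (mod 270).
Check: 227 × 113 = 25651 ≡ 1 (mod 270)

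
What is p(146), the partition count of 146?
27517052599

p(n) counts ways to write n as a sum of positive integers (order ignored).
Euler's pentagonal recurrence: p(k) = p(k-1) + p(k-2) - p(k-5) - p(k-7) + p(k-12) + p(k-15) - ... (offsets j(3j∓1)/2, signs ++--, p(0)=1, p(<0)=0).
DP table for k = 0..145: p(0)=1, p(1)=1, p(2)=2, p(3)=3, p(4)=5, p(5)=7, p(6)=11, p(7)=15, p(8)=22, p(9)=30, p(10)=42, p(11)=56, p(12)=77, p(13)=101, p(14)=135, p(15)=176, p(16)=231, p(17)=297, p(18)=385, p(19)=490, p(20)=627, p(21)=792, p(22)=1002, p(23)=1255, p(24)=1575, p(25)=1958, p(26)=2436, p(27)=3010, p(28)=3718, p(29)=4565, p(30)=5604, p(31)=6842, p(32)=8349, p(33)=10143, p(34)=12310, p(35)=14883, p(36)=17977, p(37)=21637, p(38)=26015, p(39)=31185, p(40)=37338, p(41)=44583, p(42)=53174, p(43)=63261, p(44)=75175, p(45)=89134, p(46)=105558, p(47)=124754, p(48)=147273, p(49)=173525, p(50)=204226, p(51)=239943, p(52)=281589, p(53)=329931, p(54)=386155, p(55)=451276, p(56)=526823, p(57)=614154, p(58)=715220, p(59)=831820, p(60)=966467, p(61)=1121505, p(62)=1300156, p(63)=1505499, p(64)=1741630, p(65)=2012558, p(66)=2323520, p(67)=2679689, p(68)=3087735, p(69)=3554345, p(70)=4087968, p(71)=4697205, p(72)=5392783, p(73)=6185689, p(74)=7089500, p(75)=8118264, p(76)=9289091, p(77)=10619863, p(78)=12132164, p(79)=13848650, p(80)=15796476, p(81)=18004327, p(82)=20506255, p(83)=23338469, p(84)=26543660, p(85)=30167357, p(86)=34262962, p(87)=38887673, p(88)=44108109, p(89)=49995925, p(90)=56634173, p(91)=64112359, p(92)=72533807, p(93)=82010177, p(94)=92669720, p(95)=104651419, p(96)=118114304, p(97)=133230930, p(98)=150198136, p(99)=169229875, p(100)=190569292, p(101)=214481126, p(102)=241265379, p(103)=271248950, p(104)=304801365, p(105)=342325709, p(106)=384276336, p(107)=431149389, p(108)=483502844, p(109)=541946240, p(110)=607163746, p(111)=679903203, p(112)=761002156, p(113)=851376628, p(114)=952050665, p(115)=1064144451, p(116)=1188908248, p(117)=1327710076, p(118)=1482074143, p(119)=1653668665, p(120)=1844349560, p(121)=2056148051, p(122)=2291320912, p(123)=2552338241, p(124)=2841940500, p(125)=3163127352, p(126)=3519222692, p(127)=3913864295, p(128)=4351078600, p(129)=4835271870, p(130)=5371315400, p(131)=5964539504, p(132)=6620830889, p(133)=7346629512, p(134)=8149040695, p(135)=9035836076, p(136)=10015581680, p(137)=11097645016, p(138)=12292341831, p(139)=13610949895, p(140)=15065878135, p(141)=16670689208, p(142)=18440293320, p(143)=20390982757, p(144)=22540654445, p(145)=24908858009.
Final step: p(146) = p(145) + p(144) - p(141) - p(139) + p(134) + p(131) - p(124) - p(120) + p(111) + p(106) - p(95) - p(89) + p(76) + p(69) - p(54) - p(46) + p(29) + p(20) - p(1)
= 24908858009 + 22540654445 - 16670689208 - 13610949895 + 8149040695 + 5964539504 - 2841940500 - 1844349560 + 679903203 + 384276336 - 104651419 - 49995925 + 9289091 + 3554345 - 386155 - 105558 + 4565 + 627 - 1
= 27517052599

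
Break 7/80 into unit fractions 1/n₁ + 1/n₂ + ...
1/12 + 1/240

Greedy algorithm:
7/80: ceiling(80/7) = 12, use 1/12
1/240: ceiling(240/1) = 240, use 1/240
Result: 7/80 = 1/12 + 1/240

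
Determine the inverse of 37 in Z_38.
37

gcd(37, 38) = 1, so the inverse exists.
Extended Euclidean algorithm on (38, 37):
38 = 1 × 37 + 1  ⟹  1 = (1)·38 + (-1)·37
So (-1)·37 ≡ 1 (mod 38), i.e. 37^(-1) ≡ -1 ≡ 37 (mod 38).
Check: 37 × 37 = 1369 ≡ 1 (mod 38)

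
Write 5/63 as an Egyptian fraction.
1/13 + 1/410 + 1/335790

Greedy algorithm:
5/63: ceiling(63/5) = 13, use 1/13
2/819: ceiling(819/2) = 410, use 1/410
1/335790: ceiling(335790/1) = 335790, use 1/335790
Result: 5/63 = 1/13 + 1/410 + 1/335790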